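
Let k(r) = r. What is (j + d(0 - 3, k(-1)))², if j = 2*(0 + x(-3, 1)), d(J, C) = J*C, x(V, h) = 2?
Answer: 49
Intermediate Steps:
d(J, C) = C*J
j = 4 (j = 2*(0 + 2) = 2*2 = 4)
(j + d(0 - 3, k(-1)))² = (4 - (0 - 3))² = (4 - 1*(-3))² = (4 + 3)² = 7² = 49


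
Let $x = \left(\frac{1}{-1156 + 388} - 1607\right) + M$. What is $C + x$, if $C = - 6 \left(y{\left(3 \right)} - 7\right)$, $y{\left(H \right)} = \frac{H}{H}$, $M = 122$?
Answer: $- \frac{1112833}{768} \approx -1449.0$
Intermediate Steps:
$y{\left(H \right)} = 1$
$C = 36$ ($C = - 6 \left(1 - 7\right) = \left(-6\right) \left(-6\right) = 36$)
$x = - \frac{1140481}{768}$ ($x = \left(\frac{1}{-1156 + 388} - 1607\right) + 122 = \left(\frac{1}{-768} - 1607\right) + 122 = \left(- \frac{1}{768} - 1607\right) + 122 = - \frac{1234177}{768} + 122 = - \frac{1140481}{768} \approx -1485.0$)
$C + x = 36 - \frac{1140481}{768} = - \frac{1112833}{768}$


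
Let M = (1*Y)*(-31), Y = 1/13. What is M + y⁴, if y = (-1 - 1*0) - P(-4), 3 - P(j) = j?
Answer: 53217/13 ≈ 4093.6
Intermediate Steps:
P(j) = 3 - j
Y = 1/13 ≈ 0.076923
y = -8 (y = (-1 - 1*0) - (3 - 1*(-4)) = (-1 + 0) - (3 + 4) = -1 - 1*7 = -1 - 7 = -8)
M = -31/13 (M = (1*(1/13))*(-31) = (1/13)*(-31) = -31/13 ≈ -2.3846)
M + y⁴ = -31/13 + (-8)⁴ = -31/13 + 4096 = 53217/13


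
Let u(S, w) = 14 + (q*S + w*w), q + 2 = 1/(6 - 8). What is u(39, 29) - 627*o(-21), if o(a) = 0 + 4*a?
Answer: 106851/2 ≈ 53426.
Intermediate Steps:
o(a) = 4*a
q = -5/2 (q = -2 + 1/(6 - 8) = -2 + 1/(-2) = -2 - ½ = -5/2 ≈ -2.5000)
u(S, w) = 14 + w² - 5*S/2 (u(S, w) = 14 + (-5*S/2 + w*w) = 14 + (-5*S/2 + w²) = 14 + (w² - 5*S/2) = 14 + w² - 5*S/2)
u(39, 29) - 627*o(-21) = (14 + 29² - 5/2*39) - 2508*(-21) = (14 + 841 - 195/2) - 627*(-84) = 1515/2 + 52668 = 106851/2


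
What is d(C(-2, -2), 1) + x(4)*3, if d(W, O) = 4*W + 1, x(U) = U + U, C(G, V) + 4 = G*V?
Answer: 25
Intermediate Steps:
C(G, V) = -4 + G*V
x(U) = 2*U
d(W, O) = 1 + 4*W
d(C(-2, -2), 1) + x(4)*3 = (1 + 4*(-4 - 2*(-2))) + (2*4)*3 = (1 + 4*(-4 + 4)) + 8*3 = (1 + 4*0) + 24 = (1 + 0) + 24 = 1 + 24 = 25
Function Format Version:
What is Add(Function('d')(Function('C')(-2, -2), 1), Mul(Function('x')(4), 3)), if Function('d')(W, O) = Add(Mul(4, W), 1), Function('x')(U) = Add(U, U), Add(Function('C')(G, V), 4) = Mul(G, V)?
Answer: 25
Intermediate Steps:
Function('C')(G, V) = Add(-4, Mul(G, V))
Function('x')(U) = Mul(2, U)
Function('d')(W, O) = Add(1, Mul(4, W))
Add(Function('d')(Function('C')(-2, -2), 1), Mul(Function('x')(4), 3)) = Add(Add(1, Mul(4, Add(-4, Mul(-2, -2)))), Mul(Mul(2, 4), 3)) = Add(Add(1, Mul(4, Add(-4, 4))), Mul(8, 3)) = Add(Add(1, Mul(4, 0)), 24) = Add(Add(1, 0), 24) = Add(1, 24) = 25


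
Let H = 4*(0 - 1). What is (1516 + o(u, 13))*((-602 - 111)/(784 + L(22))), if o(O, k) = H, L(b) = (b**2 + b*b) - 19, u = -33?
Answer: -1078056/1733 ≈ -622.08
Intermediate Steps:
L(b) = -19 + 2*b**2 (L(b) = (b**2 + b**2) - 19 = 2*b**2 - 19 = -19 + 2*b**2)
H = -4 (H = 4*(-1) = -4)
o(O, k) = -4
(1516 + o(u, 13))*((-602 - 111)/(784 + L(22))) = (1516 - 4)*((-602 - 111)/(784 + (-19 + 2*22**2))) = 1512*(-713/(784 + (-19 + 2*484))) = 1512*(-713/(784 + (-19 + 968))) = 1512*(-713/(784 + 949)) = 1512*(-713/1733) = -1078056/1733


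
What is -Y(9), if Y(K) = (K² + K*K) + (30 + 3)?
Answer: -195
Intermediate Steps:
Y(K) = 33 + 2*K² (Y(K) = (K² + K²) + 33 = 2*K² + 33 = 33 + 2*K²)
-Y(9) = -(33 + 2*9²) = -(33 + 2*81) = -(33 + 162) = -1*195 = -195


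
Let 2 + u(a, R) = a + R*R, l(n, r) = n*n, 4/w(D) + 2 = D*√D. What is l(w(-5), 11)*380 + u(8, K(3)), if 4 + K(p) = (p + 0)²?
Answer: (-2329*I + 620*√5)/(20*√5 + 121*I) ≈ -13.209 - 16.34*I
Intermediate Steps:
w(D) = 4/(-2 + D^(3/2)) (w(D) = 4/(-2 + D*√D) = 4/(-2 + D^(3/2)))
K(p) = -4 + p² (K(p) = -4 + (p + 0)² = -4 + p²)
l(n, r) = n²
u(a, R) = -2 + a + R² (u(a, R) = -2 + (a + R*R) = -2 + (a + R²) = -2 + a + R²)
l(w(-5), 11)*380 + u(8, K(3)) = (4/(-2 + (-5)^(3/2)))²*380 + (-2 + 8 + (-4 + 3²)²) = (4/(-2 - 5*I*√5))²*380 + (-2 + 8 + (-4 + 9)²) = (16/(-2 - 5*I*√5)²)*380 + (-2 + 8 + 5²) = 6080/(-2 - 5*I*√5)² + (-2 + 8 + 25) = 6080/(-2 - 5*I*√5)² + 31 = 31 + 6080/(-2 - 5*I*√5)²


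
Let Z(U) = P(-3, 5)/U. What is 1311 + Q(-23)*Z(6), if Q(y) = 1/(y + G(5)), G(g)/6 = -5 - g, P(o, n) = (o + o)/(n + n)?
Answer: 1088131/830 ≈ 1311.0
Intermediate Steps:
P(o, n) = o/n (P(o, n) = (2*o)/((2*n)) = (2*o)*(1/(2*n)) = o/n)
G(g) = -30 - 6*g (G(g) = 6*(-5 - g) = -30 - 6*g)
Z(U) = -3/(5*U) (Z(U) = (-3/5)/U = (-3*⅕)/U = -3/(5*U))
Q(y) = 1/(-60 + y) (Q(y) = 1/(y + (-30 - 6*5)) = 1/(y + (-30 - 30)) = 1/(y - 60) = 1/(-60 + y))
1311 + Q(-23)*Z(6) = 1311 + (-⅗/6)/(-60 - 23) = 1311 + (-⅗*⅙)/(-83) = 1311 - 1/83*(-⅒) = 1311 + 1/830 = 1088131/830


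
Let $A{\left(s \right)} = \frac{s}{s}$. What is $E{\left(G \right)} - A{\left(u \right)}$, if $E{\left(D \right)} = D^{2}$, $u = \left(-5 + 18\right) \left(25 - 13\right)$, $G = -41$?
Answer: $1680$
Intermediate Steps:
$u = 156$ ($u = 13 \cdot 12 = 156$)
$A{\left(s \right)} = 1$
$E{\left(G \right)} - A{\left(u \right)} = \left(-41\right)^{2} - 1 = 1681 - 1 = 1680$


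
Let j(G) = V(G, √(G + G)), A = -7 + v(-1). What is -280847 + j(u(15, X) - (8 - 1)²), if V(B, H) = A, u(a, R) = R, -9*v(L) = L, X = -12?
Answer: -2527685/9 ≈ -2.8085e+5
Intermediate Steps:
v(L) = -L/9
A = -62/9 (A = -7 - ⅑*(-1) = -7 + ⅑ = -62/9 ≈ -6.8889)
V(B, H) = -62/9
j(G) = -62/9
-280847 + j(u(15, X) - (8 - 1)²) = -280847 - 62/9 = -2527685/9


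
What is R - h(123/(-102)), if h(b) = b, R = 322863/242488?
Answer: 615275/242488 ≈ 2.5373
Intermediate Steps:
R = 322863/242488 (R = 322863*(1/242488) = 322863/242488 ≈ 1.3315)
R - h(123/(-102)) = 322863/242488 - 123/(-102) = 322863/242488 - 123*(-1)/102 = 322863/242488 - 1*(-41/34) = 322863/242488 + 41/34 = 615275/242488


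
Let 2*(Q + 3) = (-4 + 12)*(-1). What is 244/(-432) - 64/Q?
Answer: 6485/756 ≈ 8.5780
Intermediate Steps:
Q = -7 (Q = -3 + ((-4 + 12)*(-1))/2 = -3 + (8*(-1))/2 = -3 + (1/2)*(-8) = -3 - 4 = -7)
244/(-432) - 64/Q = 244/(-432) - 64/(-7) = 244*(-1/432) - 64*(-1/7) = -61/108 + 64/7 = 6485/756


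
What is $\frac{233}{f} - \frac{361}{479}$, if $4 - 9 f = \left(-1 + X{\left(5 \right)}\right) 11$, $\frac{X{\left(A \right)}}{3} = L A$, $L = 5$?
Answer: $- \frac{144097}{43110} \approx -3.3425$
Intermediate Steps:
$X{\left(A \right)} = 15 A$ ($X{\left(A \right)} = 3 \cdot 5 A = 15 A$)
$f = -90$ ($f = \frac{4}{9} - \frac{\left(-1 + 15 \cdot 5\right) 11}{9} = \frac{4}{9} - \frac{\left(-1 + 75\right) 11}{9} = \frac{4}{9} - \frac{74 \cdot 11}{9} = \frac{4}{9} - \frac{814}{9} = -90$)
$\frac{233}{f} - \frac{361}{479} = \frac{233}{-90} - \frac{361}{479} = 233 \left(- \frac{1}{90}\right) - \frac{361}{479} = - \frac{233}{90} - \frac{361}{479} = - \frac{144097}{43110}$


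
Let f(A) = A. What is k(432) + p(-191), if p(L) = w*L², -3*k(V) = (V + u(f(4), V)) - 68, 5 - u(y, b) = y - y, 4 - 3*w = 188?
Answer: -6712873/3 ≈ -2.2376e+6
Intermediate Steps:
w = -184/3 (w = 4/3 - ⅓*188 = 4/3 - 188/3 = -184/3 ≈ -61.333)
u(y, b) = 5 (u(y, b) = 5 - (y - y) = 5 - 1*0 = 5 + 0 = 5)
k(V) = 21 - V/3 (k(V) = -((V + 5) - 68)/3 = -((5 + V) - 68)/3 = -(-63 + V)/3 = 21 - V/3)
p(L) = -184*L²/3
k(432) + p(-191) = (21 - ⅓*432) - 184/3*(-191)² = (21 - 144) - 184/3*36481 = -123 - 6712504/3 = -6712873/3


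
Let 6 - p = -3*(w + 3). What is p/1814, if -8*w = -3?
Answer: 129/14512 ≈ 0.0088892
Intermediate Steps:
w = 3/8 (w = -⅛*(-3) = 3/8 ≈ 0.37500)
p = 129/8 (p = 6 - (-3)*(3/8 + 3) = 6 - (-3)*27/8 = 6 - 1*(-81/8) = 6 + 81/8 = 129/8 ≈ 16.125)
p/1814 = (129/8)/1814 = (1/1814)*(129/8) = 129/14512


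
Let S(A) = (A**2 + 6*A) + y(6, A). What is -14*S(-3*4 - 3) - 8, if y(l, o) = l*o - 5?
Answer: -568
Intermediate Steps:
y(l, o) = -5 + l*o
S(A) = -5 + A**2 + 12*A (S(A) = (A**2 + 6*A) + (-5 + 6*A) = -5 + A**2 + 12*A)
-14*S(-3*4 - 3) - 8 = -14*(-5 + (-3*4 - 3)**2 + 12*(-3*4 - 3)) - 8 = -14*(-5 + (-12 - 3)**2 + 12*(-12 - 3)) - 8 = -14*(-5 + (-15)**2 + 12*(-15)) - 8 = -14*(-5 + 225 - 180) - 8 = -14*40 - 8 = -560 - 8 = -568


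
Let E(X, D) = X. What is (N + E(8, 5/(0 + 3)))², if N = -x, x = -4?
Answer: 144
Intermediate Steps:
N = 4 (N = -1*(-4) = 4)
(N + E(8, 5/(0 + 3)))² = (4 + 8)² = 12² = 144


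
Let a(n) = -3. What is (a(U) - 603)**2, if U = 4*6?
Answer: 367236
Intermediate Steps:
U = 24
(a(U) - 603)**2 = (-3 - 603)**2 = (-606)**2 = 367236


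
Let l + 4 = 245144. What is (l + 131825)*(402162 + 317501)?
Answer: 271287762795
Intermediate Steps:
l = 245140 (l = -4 + 245144 = 245140)
(l + 131825)*(402162 + 317501) = (245140 + 131825)*(402162 + 317501) = 376965*719663 = 271287762795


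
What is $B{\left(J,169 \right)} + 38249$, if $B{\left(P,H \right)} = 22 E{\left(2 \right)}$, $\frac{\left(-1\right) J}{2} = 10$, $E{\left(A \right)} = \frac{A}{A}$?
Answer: $38271$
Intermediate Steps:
$E{\left(A \right)} = 1$
$J = -20$ ($J = \left(-2\right) 10 = -20$)
$B{\left(P,H \right)} = 22$ ($B{\left(P,H \right)} = 22 \cdot 1 = 22$)
$B{\left(J,169 \right)} + 38249 = 22 + 38249 = 38271$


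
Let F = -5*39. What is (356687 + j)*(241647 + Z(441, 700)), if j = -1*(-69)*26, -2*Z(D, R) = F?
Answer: 173321620209/2 ≈ 8.6661e+10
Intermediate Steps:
F = -195
Z(D, R) = 195/2 (Z(D, R) = -½*(-195) = 195/2)
j = 1794 (j = 69*26 = 1794)
(356687 + j)*(241647 + Z(441, 700)) = (356687 + 1794)*(241647 + 195/2) = 358481*(483489/2) = 173321620209/2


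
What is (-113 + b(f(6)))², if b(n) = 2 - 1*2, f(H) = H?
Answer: 12769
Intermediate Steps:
b(n) = 0 (b(n) = 2 - 2 = 0)
(-113 + b(f(6)))² = (-113 + 0)² = (-113)² = 12769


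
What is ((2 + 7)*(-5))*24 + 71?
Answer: -1009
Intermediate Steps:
((2 + 7)*(-5))*24 + 71 = (9*(-5))*24 + 71 = -45*24 + 71 = -1080 + 71 = -1009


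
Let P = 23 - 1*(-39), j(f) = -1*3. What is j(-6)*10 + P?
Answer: 32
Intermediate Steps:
j(f) = -3
P = 62 (P = 23 + 39 = 62)
j(-6)*10 + P = -3*10 + 62 = -30 + 62 = 32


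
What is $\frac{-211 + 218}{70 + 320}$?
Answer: $\frac{7}{390} \approx 0.017949$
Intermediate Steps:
$\frac{-211 + 218}{70 + 320} = \frac{7}{390}$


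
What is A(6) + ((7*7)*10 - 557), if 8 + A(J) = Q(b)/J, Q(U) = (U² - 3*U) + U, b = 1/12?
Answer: -64823/864 ≈ -75.027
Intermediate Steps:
b = 1/12 ≈ 0.083333
Q(U) = U² - 2*U
A(J) = -8 - 23/(144*J) (A(J) = -8 + ((-2 + 1/12)/12)/J = -8 + ((1/12)*(-23/12))/J = -8 - 23/(144*J))
A(6) + ((7*7)*10 - 557) = (-8 - 23/144/6) + ((7*7)*10 - 557) = (-8 - 23/144*⅙) + (49*10 - 557) = (-8 - 23/864) + (490 - 557) = -6935/864 - 67 = -64823/864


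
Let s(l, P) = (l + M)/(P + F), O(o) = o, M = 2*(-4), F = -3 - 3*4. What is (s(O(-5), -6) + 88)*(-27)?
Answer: -16749/7 ≈ -2392.7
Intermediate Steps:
F = -15 (F = -3 - 12 = -15)
M = -8
s(l, P) = (-8 + l)/(-15 + P) (s(l, P) = (l - 8)/(P - 15) = (-8 + l)/(-15 + P))
(s(O(-5), -6) + 88)*(-27) = ((-8 - 5)/(-15 - 6) + 88)*(-27) = (-13/(-21) + 88)*(-27) = (-1/21*(-13) + 88)*(-27) = (13/21 + 88)*(-27) = (1861/21)*(-27) = -16749/7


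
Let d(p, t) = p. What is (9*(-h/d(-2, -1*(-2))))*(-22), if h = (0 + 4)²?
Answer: -1584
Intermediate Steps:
h = 16 (h = 4² = 16)
(9*(-h/d(-2, -1*(-2))))*(-22) = (9*(-16/(-2)))*(-22) = (9*(-16*(-1)/2))*(-22) = (9*(-1*(-8)))*(-22) = (9*8)*(-22) = 72*(-22) = -1584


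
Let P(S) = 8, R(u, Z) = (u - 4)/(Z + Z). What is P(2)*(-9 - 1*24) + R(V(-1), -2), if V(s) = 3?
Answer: -1055/4 ≈ -263.75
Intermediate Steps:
R(u, Z) = (-4 + u)/(2*Z) (R(u, Z) = (-4 + u)/((2*Z)) = (-4 + u)*(1/(2*Z)) = (-4 + u)/(2*Z))
P(2)*(-9 - 1*24) + R(V(-1), -2) = 8*(-9 - 1*24) + (½)*(-4 + 3)/(-2) = 8*(-9 - 24) + (½)*(-½)*(-1) = 8*(-33) + ¼ = -264 + ¼ = -1055/4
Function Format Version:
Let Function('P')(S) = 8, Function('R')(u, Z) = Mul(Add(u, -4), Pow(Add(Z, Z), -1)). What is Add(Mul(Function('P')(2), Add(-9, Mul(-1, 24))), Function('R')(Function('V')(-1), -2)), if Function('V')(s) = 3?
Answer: Rational(-1055, 4) ≈ -263.75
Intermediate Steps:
Function('R')(u, Z) = Mul(Rational(1, 2), Pow(Z, -1), Add(-4, u)) (Function('R')(u, Z) = Mul(Add(-4, u), Pow(Mul(2, Z), -1)) = Mul(Add(-4, u), Mul(Rational(1, 2), Pow(Z, -1))) = Mul(Rational(1, 2), Pow(Z, -1), Add(-4, u)))
Add(Mul(Function('P')(2), Add(-9, Mul(-1, 24))), Function('R')(Function('V')(-1), -2)) = Add(Mul(8, Add(-9, Mul(-1, 24))), Mul(Rational(1, 2), Pow(-2, -1), Add(-4, 3))) = Add(Mul(8, Add(-9, -24)), Mul(Rational(1, 2), Rational(-1, 2), -1)) = Add(Mul(8, -33), Rational(1, 4)) = Add(-264, Rational(1, 4)) = Rational(-1055, 4)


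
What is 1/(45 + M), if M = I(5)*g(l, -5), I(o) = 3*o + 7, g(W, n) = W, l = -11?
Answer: -1/197 ≈ -0.0050761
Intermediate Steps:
I(o) = 7 + 3*o
M = -242 (M = (7 + 3*5)*(-11) = (7 + 15)*(-11) = 22*(-11) = -242)
1/(45 + M) = 1/(45 - 242) = 1/(-197) = -1/197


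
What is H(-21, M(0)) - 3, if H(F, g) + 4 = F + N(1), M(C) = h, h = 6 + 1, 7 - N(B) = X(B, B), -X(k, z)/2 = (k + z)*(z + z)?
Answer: -13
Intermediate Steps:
X(k, z) = -4*z*(k + z) (X(k, z) = -2*(k + z)*(z + z) = -2*(k + z)*2*z = -4*z*(k + z))
N(B) = 7 + 8*B² (N(B) = 7 - (-4)*B*(B + B) = 7 - (-4)*B*2*B = 7 - (-8)*B² = 7 + 8*B²)
h = 7
M(C) = 7
H(F, g) = 11 + F (H(F, g) = -4 + (F + (7 + 8*1²)) = -4 + (F + (7 + 8*1)) = -4 + (F + (7 + 8)) = -4 + (F + 15) = -4 + (15 + F) = 11 + F)
H(-21, M(0)) - 3 = (11 - 21) - 3 = -10 - 3 = -13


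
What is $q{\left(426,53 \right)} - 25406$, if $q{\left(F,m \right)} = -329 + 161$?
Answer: $-25574$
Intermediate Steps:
$q{\left(F,m \right)} = -168$
$q{\left(426,53 \right)} - 25406 = -168 - 25406 = -25574$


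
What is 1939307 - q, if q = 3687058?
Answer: -1747751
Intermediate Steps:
1939307 - q = 1939307 - 1*3687058 = 1939307 - 3687058 = -1747751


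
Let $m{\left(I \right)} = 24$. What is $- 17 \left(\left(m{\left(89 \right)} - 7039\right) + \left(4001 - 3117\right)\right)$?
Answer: $104227$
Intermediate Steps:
$- 17 \left(\left(m{\left(89 \right)} - 7039\right) + \left(4001 - 3117\right)\right) = - 17 \left(\left(24 - 7039\right) + \left(4001 - 3117\right)\right) = - 17 \left(-7015 + 884\right) = \left(-17\right) \left(-6131\right) = 104227$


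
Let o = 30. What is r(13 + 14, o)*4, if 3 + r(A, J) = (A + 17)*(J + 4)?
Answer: 5972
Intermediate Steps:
r(A, J) = -3 + (4 + J)*(17 + A) (r(A, J) = -3 + (A + 17)*(J + 4) = -3 + (17 + A)*(4 + J) = -3 + (4 + J)*(17 + A))
r(13 + 14, o)*4 = (65 + 4*(13 + 14) + 17*30 + (13 + 14)*30)*4 = (65 + 4*27 + 510 + 27*30)*4 = (65 + 108 + 510 + 810)*4 = 1493*4 = 5972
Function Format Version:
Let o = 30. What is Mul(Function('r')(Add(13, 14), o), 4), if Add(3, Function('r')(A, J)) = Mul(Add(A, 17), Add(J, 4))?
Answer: 5972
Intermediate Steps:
Function('r')(A, J) = Add(-3, Mul(Add(4, J), Add(17, A))) (Function('r')(A, J) = Add(-3, Mul(Add(A, 17), Add(J, 4))) = Add(-3, Mul(Add(17, A), Add(4, J))) = Add(-3, Mul(Add(4, J), Add(17, A))))
Mul(Function('r')(Add(13, 14), o), 4) = Mul(Add(65, Mul(4, Add(13, 14)), Mul(17, 30), Mul(Add(13, 14), 30)), 4) = Mul(Add(65, Mul(4, 27), 510, Mul(27, 30)), 4) = Mul(Add(65, 108, 510, 810), 4) = Mul(1493, 4) = 5972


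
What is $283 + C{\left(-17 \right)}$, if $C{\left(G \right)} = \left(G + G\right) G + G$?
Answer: $844$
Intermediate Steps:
$C{\left(G \right)} = G + 2 G^{2}$ ($C{\left(G \right)} = 2 G G + G = 2 G^{2} + G = G + 2 G^{2}$)
$283 + C{\left(-17 \right)} = 283 - 17 \left(1 + 2 \left(-17\right)\right) = 283 - 17 \left(1 - 34\right) = 283 - -561 = 283 + 561 = 844$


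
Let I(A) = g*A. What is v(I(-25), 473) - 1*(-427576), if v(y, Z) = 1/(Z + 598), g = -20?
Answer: 457933897/1071 ≈ 4.2758e+5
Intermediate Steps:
I(A) = -20*A
v(y, Z) = 1/(598 + Z)
v(I(-25), 473) - 1*(-427576) = 1/(598 + 473) - 1*(-427576) = 1/1071 + 427576 = 457933897/1071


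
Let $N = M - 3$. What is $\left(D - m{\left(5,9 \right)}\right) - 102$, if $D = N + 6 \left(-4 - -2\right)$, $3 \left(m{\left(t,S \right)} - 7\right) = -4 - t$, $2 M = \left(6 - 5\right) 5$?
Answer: $- \frac{237}{2} \approx -118.5$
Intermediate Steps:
$M = \frac{5}{2}$ ($M = \frac{\left(6 - 5\right) 5}{2} = \frac{1 \cdot 5}{2} = \frac{1}{2} \cdot 5 = \frac{5}{2} \approx 2.5$)
$N = - \frac{1}{2}$ ($N = \frac{5}{2} - 3 = - \frac{1}{2} \approx -0.5$)
$m{\left(t,S \right)} = \frac{17}{3} - \frac{t}{3}$ ($m{\left(t,S \right)} = 7 + \frac{-4 - t}{3} = 7 - \left(\frac{4}{3} + \frac{t}{3}\right) = \frac{17}{3} - \frac{t}{3}$)
$D = - \frac{25}{2}$ ($D = - \frac{1}{2} + 6 \left(-4 - -2\right) = - \frac{1}{2} + 6 \left(-4 + 2\right) = - \frac{1}{2} + 6 \left(-2\right) = - \frac{1}{2} - 12 = - \frac{25}{2} \approx -12.5$)
$\left(D - m{\left(5,9 \right)}\right) - 102 = \left(- \frac{25}{2} - \left(\frac{17}{3} - \frac{5}{3}\right)\right) - 102 = \left(- \frac{25}{2} - 4\right) - 102 = - \frac{33}{2} - 102 = - \frac{237}{2}$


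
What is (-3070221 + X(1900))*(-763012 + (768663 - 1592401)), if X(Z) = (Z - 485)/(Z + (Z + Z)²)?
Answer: 127920394139729225/26258 ≈ 4.8717e+12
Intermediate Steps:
X(Z) = (-485 + Z)/(Z + 4*Z²) (X(Z) = (-485 + Z)/(Z + (2*Z)²) = (-485 + Z)/(Z + 4*Z²))
(-3070221 + X(1900))*(-763012 + (768663 - 1592401)) = (-3070221 + (-485 + 1900)/(1900*(1 + 4*1900)))*(-763012 + (768663 - 1592401)) = (-3070221 + (1/1900)*1415/(1 + 7600))*(-763012 - 823738) = (-3070221 + (1/1900)*1415/7601)*(-1586750) = (-3070221 + (1/1900)*(1/7601)*1415)*(-1586750) = (-3070221 + 283/2888380)*(-1586750) = -8867964931697/2888380*(-1586750) = 127920394139729225/26258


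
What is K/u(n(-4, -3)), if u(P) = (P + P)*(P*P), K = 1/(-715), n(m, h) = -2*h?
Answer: -1/308880 ≈ -3.2375e-6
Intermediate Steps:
K = -1/715 ≈ -0.0013986
u(P) = 2*P**3 (u(P) = (2*P)*P**2 = 2*P**3)
K/u(n(-4, -3)) = -1/(715*(2*(-2*(-3))**3)) = -1/(715*(2*6**3)) = -1/(715*(2*216)) = -1/715/432 = -1/715*1/432 = -1/308880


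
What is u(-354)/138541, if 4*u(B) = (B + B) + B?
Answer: -531/277082 ≈ -0.0019164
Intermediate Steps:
u(B) = 3*B/4 (u(B) = ((B + B) + B)/4 = (2*B + B)/4 = (3*B)/4 = 3*B/4)
u(-354)/138541 = ((3/4)*(-354))/138541 = -531/2*1/138541 = -531/277082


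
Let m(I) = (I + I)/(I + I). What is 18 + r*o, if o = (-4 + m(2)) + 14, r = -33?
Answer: -345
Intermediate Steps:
m(I) = 1 (m(I) = (2*I)/((2*I)) = (2*I)*(1/(2*I)) = 1)
o = 11 (o = (-4 + 1) + 14 = -3 + 14 = 11)
18 + r*o = 18 - 33*11 = 18 - 363 = -345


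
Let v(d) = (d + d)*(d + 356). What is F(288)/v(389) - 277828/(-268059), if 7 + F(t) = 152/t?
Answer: 1932361825711/1864436123880 ≈ 1.0364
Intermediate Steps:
v(d) = 2*d*(356 + d) (v(d) = (2*d)*(356 + d) = 2*d*(356 + d))
F(t) = -7 + 152/t
F(288)/v(389) - 277828/(-268059) = (-7 + 152/288)/((2*389*(356 + 389))) - 277828/(-268059) = (-7 + 152*(1/288))/((2*389*745)) - 277828*(-1/268059) = (-7 + 19/36)/579610 + 277828/268059 = -233/36*1/579610 + 277828/268059 = -233/20865960 + 277828/268059 = 1932361825711/1864436123880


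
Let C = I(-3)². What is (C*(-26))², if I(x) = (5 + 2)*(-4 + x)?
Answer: 3897005476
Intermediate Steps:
I(x) = -28 + 7*x (I(x) = 7*(-4 + x) = -28 + 7*x)
C = 2401 (C = (-28 + 7*(-3))² = (-28 - 21)² = (-49)² = 2401)
(C*(-26))² = (2401*(-26))² = (-62426)² = 3897005476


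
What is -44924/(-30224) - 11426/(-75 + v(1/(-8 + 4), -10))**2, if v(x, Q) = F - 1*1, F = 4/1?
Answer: -3514169/4896288 ≈ -0.71772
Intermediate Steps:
F = 4 (F = 4*1 = 4)
v(x, Q) = 3 (v(x, Q) = 4 - 1*1 = 4 - 1 = 3)
-44924/(-30224) - 11426/(-75 + v(1/(-8 + 4), -10))**2 = -44924/(-30224) - 11426/(-75 + 3)**2 = -44924*(-1/30224) - 11426/((-72)**2) = 11231/7556 - 11426/5184 = 11231/7556 - 11426*1/5184 = 11231/7556 - 5713/2592 = -3514169/4896288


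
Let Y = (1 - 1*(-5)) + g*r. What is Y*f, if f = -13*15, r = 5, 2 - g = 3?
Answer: -195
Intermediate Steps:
g = -1 (g = 2 - 1*3 = 2 - 3 = -1)
f = -195
Y = 1 (Y = (1 - 1*(-5)) - 1*5 = (1 + 5) - 5 = 6 - 5 = 1)
Y*f = 1*(-195) = -195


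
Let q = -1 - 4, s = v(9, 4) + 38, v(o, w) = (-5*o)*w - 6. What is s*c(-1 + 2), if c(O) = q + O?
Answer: 592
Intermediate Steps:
v(o, w) = -6 - 5*o*w (v(o, w) = -5*o*w - 6 = -6 - 5*o*w)
s = -148 (s = (-6 - 5*9*4) + 38 = (-6 - 180) + 38 = -186 + 38 = -148)
q = -5
c(O) = -5 + O
s*c(-1 + 2) = -148*(-5 + (-1 + 2)) = -148*(-5 + 1) = -148*(-4) = 592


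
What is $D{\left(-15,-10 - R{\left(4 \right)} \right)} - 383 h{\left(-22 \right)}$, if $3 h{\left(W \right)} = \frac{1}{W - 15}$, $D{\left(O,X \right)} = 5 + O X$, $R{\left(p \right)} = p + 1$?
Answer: $\frac{25913}{111} \approx 233.45$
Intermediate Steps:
$R{\left(p \right)} = 1 + p$
$h{\left(W \right)} = \frac{1}{3 \left(-15 + W\right)}$ ($h{\left(W \right)} = \frac{1}{3 \left(W - 15\right)} = \frac{1}{3 \left(-15 + W\right)}$)
$D{\left(-15,-10 - R{\left(4 \right)} \right)} - 383 h{\left(-22 \right)} = \left(5 - 15 \left(-10 - \left(1 + 4\right)\right)\right) - 383 \frac{1}{3 \left(-15 - 22\right)} = \left(5 - 15 \left(-10 - 5\right)\right) - 383 \frac{1}{3 \left(-37\right)} = \left(5 - 15 \left(-10 - 5\right)\right) - 383 \cdot \frac{1}{3} \left(- \frac{1}{37}\right) = \left(5 - -225\right) - - \frac{383}{111} = \left(5 + 225\right) + \frac{383}{111} = 230 + \frac{383}{111} = \frac{25913}{111}$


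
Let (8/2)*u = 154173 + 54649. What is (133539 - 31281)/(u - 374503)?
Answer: -68172/214865 ≈ -0.31728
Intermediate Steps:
u = 104411/2 (u = (154173 + 54649)/4 = (¼)*208822 = 104411/2 ≈ 52206.)
(133539 - 31281)/(u - 374503) = (133539 - 31281)/(104411/2 - 374503) = 102258/(-644595/2) = 102258*(-2/644595) = -68172/214865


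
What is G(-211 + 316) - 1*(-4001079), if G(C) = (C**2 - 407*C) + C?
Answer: 3969474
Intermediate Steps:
G(C) = C**2 - 406*C
G(-211 + 316) - 1*(-4001079) = (-211 + 316)*(-406 + (-211 + 316)) - 1*(-4001079) = 105*(-406 + 105) + 4001079 = 105*(-301) + 4001079 = -31605 + 4001079 = 3969474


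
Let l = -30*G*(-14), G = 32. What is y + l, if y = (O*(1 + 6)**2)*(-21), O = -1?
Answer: 14469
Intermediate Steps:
l = 13440 (l = -30*32*(-14) = -960*(-14) = 13440)
y = 1029 (y = -(1 + 6)**2*(-21) = -1*7**2*(-21) = -1*49*(-21) = -49*(-21) = 1029)
y + l = 1029 + 13440 = 14469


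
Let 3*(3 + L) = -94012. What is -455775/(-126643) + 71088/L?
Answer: 15844028523/11907101503 ≈ 1.3306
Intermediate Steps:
L = -94021/3 (L = -3 + (1/3)*(-94012) = -3 - 94012/3 = -94021/3 ≈ -31340.)
-455775/(-126643) + 71088/L = -455775/(-126643) + 71088/(-94021/3) = -455775*(-1/126643) + 71088*(-3/94021) = 455775/126643 - 213264/94021 = 15844028523/11907101503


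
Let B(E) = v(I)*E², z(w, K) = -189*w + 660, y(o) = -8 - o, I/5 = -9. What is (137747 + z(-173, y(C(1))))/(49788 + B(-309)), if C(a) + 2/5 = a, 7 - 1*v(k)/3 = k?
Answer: 21388/1868103 ≈ 0.011449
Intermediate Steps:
I = -45 (I = 5*(-9) = -45)
v(k) = 21 - 3*k
C(a) = -⅖ + a
z(w, K) = 660 - 189*w
B(E) = 156*E² (B(E) = (21 - 3*(-45))*E² = (21 + 135)*E² = 156*E²)
(137747 + z(-173, y(C(1))))/(49788 + B(-309)) = (137747 + (660 - 189*(-173)))/(49788 + 156*(-309)²) = (137747 + (660 + 32697))/(49788 + 156*95481) = (137747 + 33357)/(49788 + 14895036) = 171104/14944824 = 171104*(1/14944824) = 21388/1868103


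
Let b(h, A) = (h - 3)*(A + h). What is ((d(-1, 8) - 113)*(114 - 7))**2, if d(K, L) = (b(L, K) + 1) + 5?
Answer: 59351616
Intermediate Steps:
b(h, A) = (-3 + h)*(A + h)
d(K, L) = 6 + L**2 - 3*K - 3*L + K*L (d(K, L) = ((L**2 - 3*K - 3*L + K*L) + 1) + 5 = (1 + L**2 - 3*K - 3*L + K*L) + 5 = 6 + L**2 - 3*K - 3*L + K*L)
((d(-1, 8) - 113)*(114 - 7))**2 = (((6 + 8**2 - 3*(-1) - 3*8 - 1*8) - 113)*(114 - 7))**2 = (((6 + 64 + 3 - 24 - 8) - 113)*107)**2 = ((41 - 113)*107)**2 = (-72*107)**2 = (-7704)**2 = 59351616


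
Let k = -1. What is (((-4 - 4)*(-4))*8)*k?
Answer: -256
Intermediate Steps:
(((-4 - 4)*(-4))*8)*k = (((-4 - 4)*(-4))*8)*(-1) = (-8*(-4)*8)*(-1) = (32*8)*(-1) = 256*(-1) = -256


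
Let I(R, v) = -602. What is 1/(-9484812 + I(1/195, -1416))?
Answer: -1/9485414 ≈ -1.0542e-7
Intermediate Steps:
1/(-9484812 + I(1/195, -1416)) = 1/(-9484812 - 602) = 1/(-9485414) = -1/9485414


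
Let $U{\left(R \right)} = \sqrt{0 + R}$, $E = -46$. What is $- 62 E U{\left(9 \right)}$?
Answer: $8556$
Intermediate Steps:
$U{\left(R \right)} = \sqrt{R}$
$- 62 E U{\left(9 \right)} = \left(-62\right) \left(-46\right) \sqrt{9} = 2852 \cdot 3 = 8556$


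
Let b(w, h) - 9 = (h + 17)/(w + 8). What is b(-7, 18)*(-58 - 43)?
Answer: -4444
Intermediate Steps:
b(w, h) = 9 + (17 + h)/(8 + w) (b(w, h) = 9 + (h + 17)/(w + 8) = 9 + (17 + h)/(8 + w))
b(-7, 18)*(-58 - 43) = ((89 + 18 + 9*(-7))/(8 - 7))*(-58 - 43) = ((89 + 18 - 63)/1)*(-101) = (1*44)*(-101) = 44*(-101) = -4444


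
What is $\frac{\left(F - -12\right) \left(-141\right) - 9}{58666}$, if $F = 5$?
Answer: $- \frac{1203}{29333} \approx -0.041012$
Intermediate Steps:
$\frac{\left(F - -12\right) \left(-141\right) - 9}{58666} = \frac{\left(5 - -12\right) \left(-141\right) - 9}{58666} = \left(\left(5 + 12\right) \left(-141\right) - 9\right) \frac{1}{58666} = \left(17 \left(-141\right) - 9\right) \frac{1}{58666} = \left(-2397 - 9\right) \frac{1}{58666} = \left(-2406\right) \frac{1}{58666} = - \frac{1203}{29333}$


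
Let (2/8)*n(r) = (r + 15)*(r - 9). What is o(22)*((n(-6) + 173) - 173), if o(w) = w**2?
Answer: -261360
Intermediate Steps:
n(r) = 4*(-9 + r)*(15 + r) (n(r) = 4*((r + 15)*(r - 9)) = 4*((15 + r)*(-9 + r)) = 4*((-9 + r)*(15 + r)) = 4*(-9 + r)*(15 + r))
o(22)*((n(-6) + 173) - 173) = 22**2*(((-540 + 4*(-6)**2 + 24*(-6)) + 173) - 173) = 484*(((-540 + 4*36 - 144) + 173) - 173) = 484*(((-540 + 144 - 144) + 173) - 173) = 484*((-540 + 173) - 173) = 484*(-367 - 173) = 484*(-540) = -261360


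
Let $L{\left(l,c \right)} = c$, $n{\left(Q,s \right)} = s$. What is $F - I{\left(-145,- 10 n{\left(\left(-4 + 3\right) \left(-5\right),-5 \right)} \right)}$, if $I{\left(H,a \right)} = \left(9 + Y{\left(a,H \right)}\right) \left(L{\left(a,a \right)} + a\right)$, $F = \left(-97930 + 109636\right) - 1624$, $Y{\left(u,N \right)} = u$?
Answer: $4182$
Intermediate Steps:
$F = 10082$ ($F = 11706 - 1624 = 10082$)
$I{\left(H,a \right)} = 2 a \left(9 + a\right)$ ($I{\left(H,a \right)} = \left(9 + a\right) \left(a + a\right) = \left(9 + a\right) 2 a = 2 a \left(9 + a\right)$)
$F - I{\left(-145,- 10 n{\left(\left(-4 + 3\right) \left(-5\right),-5 \right)} \right)} = 10082 - 2 \left(\left(-10\right) \left(-5\right)\right) \left(9 - -50\right) = 10082 - 2 \cdot 50 \left(9 + 50\right) = 10082 - 2 \cdot 50 \cdot 59 = 10082 - 5900 = 4182$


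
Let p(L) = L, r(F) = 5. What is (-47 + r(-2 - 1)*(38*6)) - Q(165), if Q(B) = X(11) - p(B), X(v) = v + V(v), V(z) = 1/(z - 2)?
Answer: 11222/9 ≈ 1246.9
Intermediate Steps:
V(z) = 1/(-2 + z)
X(v) = v + 1/(-2 + v)
Q(B) = 100/9 - B (Q(B) = (1 + 11*(-2 + 11))/(-2 + 11) - B = (1 + 11*9)/9 - B = (1 + 99)/9 - B = (⅑)*100 - B = 100/9 - B)
(-47 + r(-2 - 1)*(38*6)) - Q(165) = (-47 + 5*(38*6)) - (100/9 - 1*165) = (-47 + 5*228) - (100/9 - 165) = (-47 + 1140) - 1*(-1385/9) = 1093 + 1385/9 = 11222/9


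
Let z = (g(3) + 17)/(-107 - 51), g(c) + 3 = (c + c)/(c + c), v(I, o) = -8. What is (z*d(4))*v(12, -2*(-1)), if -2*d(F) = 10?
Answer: -300/79 ≈ -3.7975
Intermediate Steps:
g(c) = -2 (g(c) = -3 + (c + c)/(c + c) = -3 + (2*c)/((2*c)) = -3 + (2*c)*(1/(2*c)) = -3 + 1 = -2)
z = -15/158 (z = (-2 + 17)/(-107 - 51) = 15/(-158) = 15*(-1/158) = -15/158 ≈ -0.094937)
d(F) = -5 (d(F) = -½*10 = -5)
(z*d(4))*v(12, -2*(-1)) = -15/158*(-5)*(-8) = (75/158)*(-8) = -300/79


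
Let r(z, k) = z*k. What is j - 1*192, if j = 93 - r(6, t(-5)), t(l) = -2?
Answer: -87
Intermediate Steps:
r(z, k) = k*z
j = 105 (j = 93 - (-2)*6 = 93 - 1*(-12) = 93 + 12 = 105)
j - 1*192 = 105 - 1*192 = 105 - 192 = -87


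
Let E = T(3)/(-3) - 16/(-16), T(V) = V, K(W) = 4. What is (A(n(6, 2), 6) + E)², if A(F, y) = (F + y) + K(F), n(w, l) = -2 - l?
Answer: 36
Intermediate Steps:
A(F, y) = 4 + F + y (A(F, y) = (F + y) + 4 = 4 + F + y)
E = 0 (E = 3/(-3) - 16/(-16) = 3*(-⅓) - 16*(-1/16) = -1 + 1 = 0)
(A(n(6, 2), 6) + E)² = ((4 + (-2 - 1*2) + 6) + 0)² = ((4 + (-2 - 2) + 6) + 0)² = ((4 - 4 + 6) + 0)² = (6 + 0)² = 6² = 36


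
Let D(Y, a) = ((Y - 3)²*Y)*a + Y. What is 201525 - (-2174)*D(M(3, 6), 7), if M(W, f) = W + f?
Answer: 5151723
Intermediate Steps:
D(Y, a) = Y + Y*a*(-3 + Y)² (D(Y, a) = ((-3 + Y)²*Y)*a + Y = (Y*(-3 + Y)²)*a + Y = Y*a*(-3 + Y)² + Y = Y + Y*a*(-3 + Y)²)
201525 - (-2174)*D(M(3, 6), 7) = 201525 - (-2174)*(3 + 6)*(1 + 7*(-3 + (3 + 6))²) = 201525 - (-2174)*9*(1 + 7*(-3 + 9)²) = 201525 - (-2174)*9*(1 + 7*6²) = 201525 - (-2174)*9*(1 + 7*36) = 201525 - (-2174)*9*(1 + 252) = 201525 - (-2174)*9*253 = 201525 - (-2174)*2277 = 201525 - 1*(-4950198) = 201525 + 4950198 = 5151723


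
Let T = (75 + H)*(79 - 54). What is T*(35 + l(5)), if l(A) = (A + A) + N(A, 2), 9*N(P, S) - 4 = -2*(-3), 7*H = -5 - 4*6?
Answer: 5146000/63 ≈ 81683.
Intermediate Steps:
H = -29/7 (H = (-5 - 4*6)/7 = (-5 - 24)/7 = (⅐)*(-29) = -29/7 ≈ -4.1429)
N(P, S) = 10/9 (N(P, S) = 4/9 + (-2*(-3))/9 = 4/9 + (⅑)*6 = 4/9 + ⅔ = 10/9)
T = 12400/7 (T = (75 - 29/7)*(79 - 54) = (496/7)*25 = 12400/7 ≈ 1771.4)
l(A) = 10/9 + 2*A (l(A) = (A + A) + 10/9 = 2*A + 10/9 = 10/9 + 2*A)
T*(35 + l(5)) = 12400*(35 + (10/9 + 2*5))/7 = 12400*(35 + (10/9 + 10))/7 = 12400*(35 + 100/9)/7 = (12400/7)*(415/9) = 5146000/63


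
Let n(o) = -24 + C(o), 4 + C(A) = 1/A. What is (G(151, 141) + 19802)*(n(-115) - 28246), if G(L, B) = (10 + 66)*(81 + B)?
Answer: -119245914414/115 ≈ -1.0369e+9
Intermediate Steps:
C(A) = -4 + 1/A
n(o) = -28 + 1/o (n(o) = -24 + (-4 + 1/o) = -28 + 1/o)
G(L, B) = 6156 + 76*B (G(L, B) = 76*(81 + B) = 6156 + 76*B)
(G(151, 141) + 19802)*(n(-115) - 28246) = ((6156 + 76*141) + 19802)*((-28 + 1/(-115)) - 28246) = ((6156 + 10716) + 19802)*((-28 - 1/115) - 28246) = (16872 + 19802)*(-3221/115 - 28246) = 36674*(-3251511/115) = -119245914414/115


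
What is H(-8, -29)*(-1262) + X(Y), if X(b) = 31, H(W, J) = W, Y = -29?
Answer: 10127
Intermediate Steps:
H(-8, -29)*(-1262) + X(Y) = -8*(-1262) + 31 = 10096 + 31 = 10127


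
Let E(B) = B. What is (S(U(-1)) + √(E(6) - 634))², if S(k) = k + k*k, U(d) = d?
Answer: -628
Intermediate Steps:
S(k) = k + k²
(S(U(-1)) + √(E(6) - 634))² = (-(1 - 1) + √(6 - 634))² = (-1*0 + √(-628))² = (0 + 2*I*√157)² = (2*I*√157)² = -628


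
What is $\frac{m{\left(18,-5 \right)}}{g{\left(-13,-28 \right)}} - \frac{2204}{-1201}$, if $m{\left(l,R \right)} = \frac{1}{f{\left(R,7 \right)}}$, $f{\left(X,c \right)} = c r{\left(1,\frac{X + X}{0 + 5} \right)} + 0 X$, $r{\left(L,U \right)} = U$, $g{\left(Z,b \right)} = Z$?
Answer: $\frac{402329}{218582} \approx 1.8406$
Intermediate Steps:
$f{\left(X,c \right)} = \frac{2 X c}{5}$ ($f{\left(X,c \right)} = c \frac{X + X}{0 + 5} + 0 X = c \frac{2 X}{5} + 0 = \frac{2 X c}{5} + 0 = \frac{2 X c}{5}$)
$m{\left(l,R \right)} = \frac{5}{14 R}$ ($m{\left(l,R \right)} = \frac{1}{\frac{2}{5} R 7} = \frac{1}{\frac{14}{5} R} = \frac{5}{14 R}$)
$\frac{m{\left(18,-5 \right)}}{g{\left(-13,-28 \right)}} - \frac{2204}{-1201} = \frac{\frac{5}{14} \frac{1}{-5}}{-13} - \frac{2204}{-1201} = \frac{5}{14} \left(- \frac{1}{5}\right) \left(- \frac{1}{13}\right) - - \frac{2204}{1201} = \left(- \frac{1}{14}\right) \left(- \frac{1}{13}\right) + \frac{2204}{1201} = \frac{1}{182} + \frac{2204}{1201} = \frac{402329}{218582}$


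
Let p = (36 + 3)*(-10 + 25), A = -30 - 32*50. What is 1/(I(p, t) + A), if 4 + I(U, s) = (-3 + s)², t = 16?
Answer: -1/1465 ≈ -0.00068259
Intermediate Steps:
A = -1630 (A = -30 - 1600 = -1630)
p = 585 (p = 39*15 = 585)
I(U, s) = -4 + (-3 + s)²
1/(I(p, t) + A) = 1/((-4 + (-3 + 16)²) - 1630) = 1/((-4 + 13²) - 1630) = 1/((-4 + 169) - 1630) = 1/(165 - 1630) = 1/(-1465) = -1/1465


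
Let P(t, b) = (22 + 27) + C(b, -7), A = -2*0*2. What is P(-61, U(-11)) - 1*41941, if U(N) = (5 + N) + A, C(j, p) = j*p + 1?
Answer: -41849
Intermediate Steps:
C(j, p) = 1 + j*p
A = 0 (A = 0*2 = 0)
U(N) = 5 + N (U(N) = (5 + N) + 0 = 5 + N)
P(t, b) = 50 - 7*b (P(t, b) = (22 + 27) + (1 + b*(-7)) = 49 + (1 - 7*b) = 50 - 7*b)
P(-61, U(-11)) - 1*41941 = (50 - 7*(5 - 11)) - 1*41941 = (50 - 7*(-6)) - 41941 = (50 + 42) - 41941 = 92 - 41941 = -41849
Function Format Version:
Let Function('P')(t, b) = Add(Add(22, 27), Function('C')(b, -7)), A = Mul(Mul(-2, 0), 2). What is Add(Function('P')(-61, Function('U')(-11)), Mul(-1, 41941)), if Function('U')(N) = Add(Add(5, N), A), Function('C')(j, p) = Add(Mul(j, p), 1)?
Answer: -41849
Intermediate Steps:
Function('C')(j, p) = Add(1, Mul(j, p))
A = 0 (A = Mul(0, 2) = 0)
Function('U')(N) = Add(5, N) (Function('U')(N) = Add(Add(5, N), 0) = Add(5, N))
Function('P')(t, b) = Add(50, Mul(-7, b)) (Function('P')(t, b) = Add(Add(22, 27), Add(1, Mul(b, -7))) = Add(49, Add(1, Mul(-7, b))) = Add(50, Mul(-7, b)))
Add(Function('P')(-61, Function('U')(-11)), Mul(-1, 41941)) = Add(Add(50, Mul(-7, Add(5, -11))), Mul(-1, 41941)) = Add(Add(50, Mul(-7, -6)), -41941) = Add(Add(50, 42), -41941) = Add(92, -41941) = -41849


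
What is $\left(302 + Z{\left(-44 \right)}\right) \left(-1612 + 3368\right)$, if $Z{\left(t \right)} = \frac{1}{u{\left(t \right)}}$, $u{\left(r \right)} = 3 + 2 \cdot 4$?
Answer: $\frac{5835188}{11} \approx 5.3047 \cdot 10^{5}$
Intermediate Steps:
$u{\left(r \right)} = 11$ ($u{\left(r \right)} = 3 + 8 = 11$)
$Z{\left(t \right)} = \frac{1}{11}$
$\left(302 + Z{\left(-44 \right)}\right) \left(-1612 + 3368\right) = \left(302 + \frac{1}{11}\right) \left(-1612 + 3368\right) = \frac{3323}{11} \cdot 1756 = \frac{5835188}{11}$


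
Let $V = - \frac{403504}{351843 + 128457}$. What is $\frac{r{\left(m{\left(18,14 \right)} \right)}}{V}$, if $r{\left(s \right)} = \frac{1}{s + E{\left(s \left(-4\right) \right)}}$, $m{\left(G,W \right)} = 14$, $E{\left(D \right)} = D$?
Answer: $\frac{40025}{1412264} \approx 0.028341$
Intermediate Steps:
$r{\left(s \right)} = - \frac{1}{3 s}$ ($r{\left(s \right)} = \frac{1}{s + s \left(-4\right)} = \frac{1}{s - 4 s} = \frac{1}{\left(-3\right) s} = - \frac{1}{3 s}$)
$V = - \frac{100876}{120075}$ ($V = - \frac{403504}{480300} = \left(-403504\right) \frac{1}{480300} = - \frac{100876}{120075} \approx -0.84011$)
$\frac{r{\left(m{\left(18,14 \right)} \right)}}{V} = \frac{\left(- \frac{1}{3}\right) \frac{1}{14}}{- \frac{100876}{120075}} = \left(- \frac{1}{3}\right) \frac{1}{14} \left(- \frac{120075}{100876}\right) = \left(- \frac{1}{42}\right) \left(- \frac{120075}{100876}\right) = \frac{40025}{1412264}$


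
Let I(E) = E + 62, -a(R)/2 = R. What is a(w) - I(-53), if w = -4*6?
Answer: 39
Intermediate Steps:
w = -24
a(R) = -2*R
I(E) = 62 + E
a(w) - I(-53) = -2*(-24) - (62 - 53) = 48 - 1*9 = 48 - 9 = 39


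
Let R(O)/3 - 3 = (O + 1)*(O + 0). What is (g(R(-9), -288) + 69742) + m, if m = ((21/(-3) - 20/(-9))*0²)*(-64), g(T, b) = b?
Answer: 69454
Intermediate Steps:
R(O) = 9 + 3*O*(1 + O) (R(O) = 9 + 3*((O + 1)*(O + 0)) = 9 + 3*((1 + O)*O) = 9 + 3*(O*(1 + O)) = 9 + 3*O*(1 + O))
m = 0 (m = ((21*(-⅓) - 20*(-⅑))*0)*(-64) = ((-7 + 20/9)*0)*(-64) = -43/9*0*(-64) = 0*(-64) = 0)
(g(R(-9), -288) + 69742) + m = (-288 + 69742) + 0 = 69454 + 0 = 69454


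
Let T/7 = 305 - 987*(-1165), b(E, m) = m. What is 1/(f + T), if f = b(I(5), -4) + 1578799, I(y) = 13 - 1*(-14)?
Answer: 1/9629915 ≈ 1.0384e-7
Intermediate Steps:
I(y) = 27 (I(y) = 13 + 14 = 27)
f = 1578795 (f = -4 + 1578799 = 1578795)
T = 8051120 (T = 7*(305 - 987*(-1165)) = 7*(305 + 1149855) = 7*1150160 = 8051120)
1/(f + T) = 1/(1578795 + 8051120) = 1/9629915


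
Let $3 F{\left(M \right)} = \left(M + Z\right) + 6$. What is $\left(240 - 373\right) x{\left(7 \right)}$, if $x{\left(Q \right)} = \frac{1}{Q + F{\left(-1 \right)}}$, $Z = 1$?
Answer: $- \frac{133}{9} \approx -14.778$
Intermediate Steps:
$F{\left(M \right)} = \frac{7}{3} + \frac{M}{3}$ ($F{\left(M \right)} = \frac{\left(M + 1\right) + 6}{3} = \frac{\left(1 + M\right) + 6}{3} = \frac{7 + M}{3} = \frac{7}{3} + \frac{M}{3}$)
$x{\left(Q \right)} = \frac{1}{2 + Q}$ ($x{\left(Q \right)} = \frac{1}{Q + \left(\frac{7}{3} + \frac{1}{3} \left(-1\right)\right)} = \frac{1}{Q + \left(\frac{7}{3} - \frac{1}{3}\right)} = \frac{1}{Q + 2} = \frac{1}{2 + Q}$)
$\left(240 - 373\right) x{\left(7 \right)} = \frac{240 - 373}{2 + 7} = - \frac{133}{9}$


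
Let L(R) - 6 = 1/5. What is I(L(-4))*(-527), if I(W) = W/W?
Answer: -527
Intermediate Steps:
L(R) = 31/5 (L(R) = 6 + 1/5 = 6 + ⅕ = 31/5)
I(W) = 1
I(L(-4))*(-527) = 1*(-527) = -527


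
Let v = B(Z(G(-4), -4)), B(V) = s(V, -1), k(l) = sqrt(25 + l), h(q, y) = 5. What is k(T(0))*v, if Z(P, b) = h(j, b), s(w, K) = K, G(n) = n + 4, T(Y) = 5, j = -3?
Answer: -sqrt(30) ≈ -5.4772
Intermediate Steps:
G(n) = 4 + n
Z(P, b) = 5
B(V) = -1
v = -1
k(T(0))*v = sqrt(25 + 5)*(-1) = sqrt(30)*(-1) = -sqrt(30)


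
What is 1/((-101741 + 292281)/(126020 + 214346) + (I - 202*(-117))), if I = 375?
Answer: 170183/4086018917 ≈ 4.1650e-5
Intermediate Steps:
1/((-101741 + 292281)/(126020 + 214346) + (I - 202*(-117))) = 1/((-101741 + 292281)/(126020 + 214346) + (375 - 202*(-117))) = 1/(190540/340366 + (375 + 23634)) = 1/(190540*(1/340366) + 24009) = 1/(95270/170183 + 24009) = 1/(4086018917/170183) = 170183/4086018917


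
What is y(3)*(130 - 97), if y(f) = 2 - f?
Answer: -33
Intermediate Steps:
y(3)*(130 - 97) = (2 - 1*3)*(130 - 97) = (2 - 3)*33 = -1*33 = -33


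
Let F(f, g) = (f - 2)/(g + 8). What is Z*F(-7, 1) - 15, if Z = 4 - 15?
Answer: -4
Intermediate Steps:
F(f, g) = (-2 + f)/(8 + g)
Z = -11
Z*F(-7, 1) - 15 = -11*(-2 - 7)/(8 + 1) - 15 = -11*(-9)/9 - 15 = -11*(-1) - 15 = 11 - 15 = -4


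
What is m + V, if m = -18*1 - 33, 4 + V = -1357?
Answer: -1412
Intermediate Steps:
V = -1361 (V = -4 - 1357 = -1361)
m = -51 (m = -18 - 33 = -51)
m + V = -51 - 1361 = -1412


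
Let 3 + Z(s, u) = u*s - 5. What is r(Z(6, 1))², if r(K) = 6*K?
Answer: 144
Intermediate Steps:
Z(s, u) = -8 + s*u (Z(s, u) = -3 + (u*s - 5) = -3 + (s*u - 5) = -3 + (-5 + s*u) = -8 + s*u)
r(Z(6, 1))² = (6*(-8 + 6*1))² = (6*(-8 + 6))² = (6*(-2))² = (-12)² = 144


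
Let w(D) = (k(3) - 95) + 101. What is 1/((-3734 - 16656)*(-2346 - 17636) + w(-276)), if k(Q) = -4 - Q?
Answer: 1/407432979 ≈ 2.4544e-9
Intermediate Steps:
w(D) = -1 (w(D) = ((-4 - 1*3) - 95) + 101 = ((-4 - 3) - 95) + 101 = (-7 - 95) + 101 = -102 + 101 = -1)
1/((-3734 - 16656)*(-2346 - 17636) + w(-276)) = 1/((-3734 - 16656)*(-2346 - 17636) - 1) = 1/(-20390*(-19982) - 1) = 1/(407432980 - 1) = 1/407432979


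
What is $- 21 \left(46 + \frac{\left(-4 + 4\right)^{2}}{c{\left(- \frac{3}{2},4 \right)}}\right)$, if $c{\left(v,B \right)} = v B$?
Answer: $-966$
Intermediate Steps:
$c{\left(v,B \right)} = B v$
$- 21 \left(46 + \frac{\left(-4 + 4\right)^{2}}{c{\left(- \frac{3}{2},4 \right)}}\right) = - 21 \left(46 + \frac{\left(-4 + 4\right)^{2}}{4 \left(- \frac{3}{2}\right)}\right) = - 21 \left(46 + \frac{0^{2}}{4 \left(\left(-3\right) \frac{1}{2}\right)}\right) = - 21 \left(46 + \frac{0}{4 \left(- \frac{3}{2}\right)}\right) = - 21 \left(46 + \frac{0}{-6}\right) = - 21 \left(46 + 0 \left(- \frac{1}{6}\right)\right) = - 21 \left(46 + 0\right) = \left(-21\right) 46 = -966$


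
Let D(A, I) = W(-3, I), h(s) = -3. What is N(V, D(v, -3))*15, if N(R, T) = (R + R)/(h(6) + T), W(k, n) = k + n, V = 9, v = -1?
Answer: -30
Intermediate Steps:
D(A, I) = -3 + I
N(R, T) = 2*R/(-3 + T) (N(R, T) = (R + R)/(-3 + T) = (2*R)/(-3 + T) = 2*R/(-3 + T))
N(V, D(v, -3))*15 = (2*9/(-3 + (-3 - 3)))*15 = (2*9/(-3 - 6))*15 = (2*9/(-9))*15 = (2*9*(-⅑))*15 = -2*15 = -30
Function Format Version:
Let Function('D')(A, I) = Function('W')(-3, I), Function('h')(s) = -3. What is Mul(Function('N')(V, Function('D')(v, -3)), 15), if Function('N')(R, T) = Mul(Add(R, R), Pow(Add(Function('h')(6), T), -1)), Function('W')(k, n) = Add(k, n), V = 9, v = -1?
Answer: -30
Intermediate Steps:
Function('D')(A, I) = Add(-3, I)
Function('N')(R, T) = Mul(2, R, Pow(Add(-3, T), -1)) (Function('N')(R, T) = Mul(Add(R, R), Pow(Add(-3, T), -1)) = Mul(Mul(2, R), Pow(Add(-3, T), -1)) = Mul(2, R, Pow(Add(-3, T), -1)))
Mul(Function('N')(V, Function('D')(v, -3)), 15) = Mul(Mul(2, 9, Pow(Add(-3, Add(-3, -3)), -1)), 15) = Mul(Mul(2, 9, Pow(Add(-3, -6), -1)), 15) = Mul(Mul(2, 9, Pow(-9, -1)), 15) = Mul(Mul(2, 9, Rational(-1, 9)), 15) = Mul(-2, 15) = -30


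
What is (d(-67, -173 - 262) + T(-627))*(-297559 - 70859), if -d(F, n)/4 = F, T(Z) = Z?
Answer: 132262062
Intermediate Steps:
d(F, n) = -4*F
(d(-67, -173 - 262) + T(-627))*(-297559 - 70859) = (-4*(-67) - 627)*(-297559 - 70859) = (268 - 627)*(-368418) = -359*(-368418) = 132262062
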